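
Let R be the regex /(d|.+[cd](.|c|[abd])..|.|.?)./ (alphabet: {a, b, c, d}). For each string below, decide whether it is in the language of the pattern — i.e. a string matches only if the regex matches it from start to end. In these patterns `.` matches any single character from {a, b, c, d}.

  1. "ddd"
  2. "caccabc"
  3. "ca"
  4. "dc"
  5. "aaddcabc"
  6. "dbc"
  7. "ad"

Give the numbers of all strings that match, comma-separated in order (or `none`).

1 → no match
2 → match
3 → match
4 → match
5 → match
6 → no match
7 → match

2, 3, 4, 5, 7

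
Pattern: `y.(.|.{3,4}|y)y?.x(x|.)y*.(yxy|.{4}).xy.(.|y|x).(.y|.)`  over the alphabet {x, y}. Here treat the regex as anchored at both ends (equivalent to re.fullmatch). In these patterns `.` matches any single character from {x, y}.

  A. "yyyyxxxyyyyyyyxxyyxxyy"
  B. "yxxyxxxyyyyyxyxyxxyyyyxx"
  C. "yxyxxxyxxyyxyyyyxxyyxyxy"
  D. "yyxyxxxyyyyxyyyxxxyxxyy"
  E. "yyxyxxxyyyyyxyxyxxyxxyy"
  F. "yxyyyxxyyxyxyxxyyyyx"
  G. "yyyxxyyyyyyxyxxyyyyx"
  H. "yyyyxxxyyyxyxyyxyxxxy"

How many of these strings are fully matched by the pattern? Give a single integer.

7

A → match
B → no match
C → match
D → match
E → match
F → match
G → match
H → match
Total matched: 7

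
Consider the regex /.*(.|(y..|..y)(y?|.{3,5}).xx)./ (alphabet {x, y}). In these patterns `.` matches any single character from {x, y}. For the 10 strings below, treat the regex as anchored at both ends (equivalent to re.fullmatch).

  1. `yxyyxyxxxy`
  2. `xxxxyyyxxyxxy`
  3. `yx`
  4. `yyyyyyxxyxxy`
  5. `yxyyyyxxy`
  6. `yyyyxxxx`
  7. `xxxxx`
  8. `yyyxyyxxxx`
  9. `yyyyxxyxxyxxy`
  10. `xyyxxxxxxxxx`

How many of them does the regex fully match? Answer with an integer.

1 → match
2 → match
3 → match
4 → match
5 → match
6 → match
7 → match
8 → match
9 → match
10 → match
Total matched: 10

10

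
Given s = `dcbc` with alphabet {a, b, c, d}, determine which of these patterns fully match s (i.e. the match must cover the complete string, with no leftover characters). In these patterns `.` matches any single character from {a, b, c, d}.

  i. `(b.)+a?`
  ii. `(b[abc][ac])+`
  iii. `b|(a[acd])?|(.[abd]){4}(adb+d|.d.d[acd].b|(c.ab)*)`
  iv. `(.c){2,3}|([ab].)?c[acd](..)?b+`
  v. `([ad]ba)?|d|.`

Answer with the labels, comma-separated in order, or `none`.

i → no match — must start with `b`
ii → no match — must start with `b`
iii → no match
iv → match
v → no match

iv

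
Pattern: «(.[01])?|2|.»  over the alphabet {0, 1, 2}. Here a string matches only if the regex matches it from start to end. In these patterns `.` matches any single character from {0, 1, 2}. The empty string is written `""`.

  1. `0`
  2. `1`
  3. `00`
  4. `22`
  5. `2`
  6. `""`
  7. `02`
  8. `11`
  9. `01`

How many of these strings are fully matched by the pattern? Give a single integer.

1. `0` → match
2. `1` → match
3. `00` → match
4. `22` → no match
5. `2` → match
6. `""` → match
7. `02` → no match
8. `11` → match
9. `01` → match
Total matched: 7

7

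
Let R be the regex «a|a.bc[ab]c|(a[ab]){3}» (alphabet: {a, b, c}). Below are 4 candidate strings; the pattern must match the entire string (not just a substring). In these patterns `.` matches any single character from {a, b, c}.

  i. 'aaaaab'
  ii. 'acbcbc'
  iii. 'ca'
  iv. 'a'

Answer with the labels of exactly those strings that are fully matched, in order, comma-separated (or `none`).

i, ii, iv

i → match
ii → match
iii → no match — must start with 'a'
iv → match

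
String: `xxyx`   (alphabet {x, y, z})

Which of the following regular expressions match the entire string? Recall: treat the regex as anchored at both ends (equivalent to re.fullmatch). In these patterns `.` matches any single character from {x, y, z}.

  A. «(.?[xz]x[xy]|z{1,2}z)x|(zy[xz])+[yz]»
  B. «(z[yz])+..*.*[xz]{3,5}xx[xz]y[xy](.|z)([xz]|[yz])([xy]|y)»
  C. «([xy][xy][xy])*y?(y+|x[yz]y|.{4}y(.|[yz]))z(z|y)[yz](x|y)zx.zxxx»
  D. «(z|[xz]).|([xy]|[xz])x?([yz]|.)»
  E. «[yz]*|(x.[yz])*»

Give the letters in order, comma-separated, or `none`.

A → match
B → no match — must start with `z`
C → no match — must end with `zxxx`
D → no match
E → no match

A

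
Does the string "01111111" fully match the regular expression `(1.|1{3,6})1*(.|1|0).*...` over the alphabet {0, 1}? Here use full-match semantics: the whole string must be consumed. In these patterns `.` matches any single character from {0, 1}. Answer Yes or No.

No

Every match must start with "1", but "01111111" does not.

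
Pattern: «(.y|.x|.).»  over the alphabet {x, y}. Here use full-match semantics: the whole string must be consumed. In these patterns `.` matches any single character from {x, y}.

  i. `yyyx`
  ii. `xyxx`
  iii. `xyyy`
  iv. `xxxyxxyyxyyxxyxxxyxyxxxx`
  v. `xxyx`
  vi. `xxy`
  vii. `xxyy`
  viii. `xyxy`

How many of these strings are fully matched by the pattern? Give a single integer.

i → no match
ii → no match
iii → no match
iv → no match
v → no match
vi → match
vii → no match
viii → no match
Total matched: 1

1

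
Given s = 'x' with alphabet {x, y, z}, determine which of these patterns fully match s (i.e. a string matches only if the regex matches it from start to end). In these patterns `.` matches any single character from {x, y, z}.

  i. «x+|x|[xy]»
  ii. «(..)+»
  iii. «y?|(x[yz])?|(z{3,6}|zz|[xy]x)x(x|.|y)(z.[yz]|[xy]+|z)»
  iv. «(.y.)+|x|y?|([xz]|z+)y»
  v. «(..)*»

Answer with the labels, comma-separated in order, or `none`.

i, iv

i → match
ii → no match
iii → no match
iv → match
v → no match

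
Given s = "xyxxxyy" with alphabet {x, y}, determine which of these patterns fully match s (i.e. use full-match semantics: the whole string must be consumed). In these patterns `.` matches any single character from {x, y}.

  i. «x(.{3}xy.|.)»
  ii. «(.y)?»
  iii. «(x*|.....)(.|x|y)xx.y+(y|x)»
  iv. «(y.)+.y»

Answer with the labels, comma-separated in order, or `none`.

i, iii

i → match
ii → no match
iii → match
iv → no match — must start with "y"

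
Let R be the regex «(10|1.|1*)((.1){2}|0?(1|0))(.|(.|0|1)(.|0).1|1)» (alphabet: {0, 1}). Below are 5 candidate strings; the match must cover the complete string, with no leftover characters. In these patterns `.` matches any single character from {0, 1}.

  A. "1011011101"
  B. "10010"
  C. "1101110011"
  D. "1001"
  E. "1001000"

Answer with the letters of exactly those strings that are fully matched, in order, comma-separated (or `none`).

A, B, C, D

A → match
B → match
C → match
D → match
E → no match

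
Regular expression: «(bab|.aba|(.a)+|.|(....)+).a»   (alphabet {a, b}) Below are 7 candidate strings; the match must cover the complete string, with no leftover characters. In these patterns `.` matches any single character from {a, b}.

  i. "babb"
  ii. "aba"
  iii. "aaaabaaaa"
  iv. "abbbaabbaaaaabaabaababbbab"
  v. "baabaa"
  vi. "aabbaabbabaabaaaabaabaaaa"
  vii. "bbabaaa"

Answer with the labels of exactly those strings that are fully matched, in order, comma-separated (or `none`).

ii, v

i. "babb" → no match — must end with "a"
ii. "aba" → match
iii. "aaaabaaaa" → no match
iv → no match — must end with "a"
v. "baabaa" → match
vi → no match
vii. "bbabaaa" → no match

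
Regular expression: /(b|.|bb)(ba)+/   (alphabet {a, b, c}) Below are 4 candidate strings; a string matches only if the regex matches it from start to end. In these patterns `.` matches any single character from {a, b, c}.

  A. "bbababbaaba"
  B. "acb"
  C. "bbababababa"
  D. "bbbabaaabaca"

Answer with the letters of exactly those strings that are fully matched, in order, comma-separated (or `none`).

A → no match
B → no match — must end with "ba"
C → match
D → no match — must end with "ba"

C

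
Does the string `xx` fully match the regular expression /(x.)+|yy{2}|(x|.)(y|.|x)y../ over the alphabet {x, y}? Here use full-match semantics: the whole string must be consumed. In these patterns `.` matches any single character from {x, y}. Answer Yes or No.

Yes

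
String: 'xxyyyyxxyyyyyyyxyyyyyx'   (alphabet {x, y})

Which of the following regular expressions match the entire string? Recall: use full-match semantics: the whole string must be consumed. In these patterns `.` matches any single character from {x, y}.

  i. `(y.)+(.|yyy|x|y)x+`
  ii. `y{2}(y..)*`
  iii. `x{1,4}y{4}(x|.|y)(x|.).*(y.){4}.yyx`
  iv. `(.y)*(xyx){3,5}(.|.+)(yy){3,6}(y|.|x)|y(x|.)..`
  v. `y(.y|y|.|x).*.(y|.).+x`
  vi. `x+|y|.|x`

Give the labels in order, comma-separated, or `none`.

iii

i → no match — must start with 'y'
ii → no match — must start with 'y'
iii → match
iv → no match
v → no match — must start with 'y'
vi → no match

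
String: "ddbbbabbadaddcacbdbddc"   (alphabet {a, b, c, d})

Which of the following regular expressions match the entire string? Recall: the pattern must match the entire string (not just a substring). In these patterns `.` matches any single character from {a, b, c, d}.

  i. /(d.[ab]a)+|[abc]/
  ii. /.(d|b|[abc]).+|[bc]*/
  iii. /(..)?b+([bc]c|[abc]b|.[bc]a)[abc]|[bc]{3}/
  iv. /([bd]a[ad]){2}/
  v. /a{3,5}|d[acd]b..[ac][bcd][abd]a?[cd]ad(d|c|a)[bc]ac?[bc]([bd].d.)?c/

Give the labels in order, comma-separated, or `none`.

ii, v

i → no match
ii → match
iii → no match
iv → no match
v → match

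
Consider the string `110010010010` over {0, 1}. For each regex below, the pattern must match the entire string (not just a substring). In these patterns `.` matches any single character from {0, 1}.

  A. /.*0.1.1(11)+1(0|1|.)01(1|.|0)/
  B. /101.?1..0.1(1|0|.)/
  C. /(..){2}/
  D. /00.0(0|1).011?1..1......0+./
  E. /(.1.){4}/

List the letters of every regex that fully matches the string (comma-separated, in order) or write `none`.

E

A → no match
B → no match — must start with `101`
C → no match
D → no match — must start with `00`
E → match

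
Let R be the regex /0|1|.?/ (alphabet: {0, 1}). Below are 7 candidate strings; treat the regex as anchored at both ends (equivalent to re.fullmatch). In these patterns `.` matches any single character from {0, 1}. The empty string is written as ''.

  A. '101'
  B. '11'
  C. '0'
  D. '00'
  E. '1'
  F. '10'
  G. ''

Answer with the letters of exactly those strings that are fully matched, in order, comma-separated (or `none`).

A → no match
B → no match
C → match
D → no match
E → match
F → no match
G → match

C, E, G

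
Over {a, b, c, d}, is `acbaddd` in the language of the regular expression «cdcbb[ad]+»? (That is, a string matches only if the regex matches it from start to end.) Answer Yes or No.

No

Every match must start with `cdcbb`, but `acbaddd` does not.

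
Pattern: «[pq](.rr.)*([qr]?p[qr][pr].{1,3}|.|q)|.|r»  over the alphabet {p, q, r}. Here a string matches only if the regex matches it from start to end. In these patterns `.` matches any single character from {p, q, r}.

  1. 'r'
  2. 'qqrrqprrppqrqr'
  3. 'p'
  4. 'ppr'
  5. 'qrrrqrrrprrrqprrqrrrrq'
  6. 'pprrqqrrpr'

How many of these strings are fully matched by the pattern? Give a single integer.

1 → match
2 → match
3 → match
4 → no match
5 → match
6 → match
Total matched: 5

5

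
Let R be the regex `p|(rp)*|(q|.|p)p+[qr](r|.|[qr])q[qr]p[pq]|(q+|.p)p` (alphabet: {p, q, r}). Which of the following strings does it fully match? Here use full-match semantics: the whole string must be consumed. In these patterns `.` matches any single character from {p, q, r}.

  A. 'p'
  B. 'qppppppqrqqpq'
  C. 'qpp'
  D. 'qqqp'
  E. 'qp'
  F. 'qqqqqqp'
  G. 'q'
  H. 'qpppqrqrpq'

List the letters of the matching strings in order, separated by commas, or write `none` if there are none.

A → match
B → match
C → match
D → match
E → match
F → match
G → no match
H → match

A, B, C, D, E, F, H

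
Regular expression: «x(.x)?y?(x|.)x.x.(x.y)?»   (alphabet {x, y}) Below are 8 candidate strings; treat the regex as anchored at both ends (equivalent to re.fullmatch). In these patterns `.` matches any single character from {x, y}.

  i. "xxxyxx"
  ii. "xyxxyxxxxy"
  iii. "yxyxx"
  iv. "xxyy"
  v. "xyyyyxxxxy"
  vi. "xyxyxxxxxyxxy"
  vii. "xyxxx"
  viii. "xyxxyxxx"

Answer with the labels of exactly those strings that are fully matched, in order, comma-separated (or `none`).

i → match
ii → match
iii → no match — must start with "x"
iv → no match
v → no match
vi → no match
vii → no match
viii → no match

i, ii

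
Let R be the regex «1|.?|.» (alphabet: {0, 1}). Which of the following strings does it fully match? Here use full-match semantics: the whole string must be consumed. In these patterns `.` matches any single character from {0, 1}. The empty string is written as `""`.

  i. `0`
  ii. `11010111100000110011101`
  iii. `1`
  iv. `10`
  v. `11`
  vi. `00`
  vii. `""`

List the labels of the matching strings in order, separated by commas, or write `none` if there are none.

i → match
ii → no match
iii → match
iv → no match
v → no match
vi → no match
vii → match

i, iii, vii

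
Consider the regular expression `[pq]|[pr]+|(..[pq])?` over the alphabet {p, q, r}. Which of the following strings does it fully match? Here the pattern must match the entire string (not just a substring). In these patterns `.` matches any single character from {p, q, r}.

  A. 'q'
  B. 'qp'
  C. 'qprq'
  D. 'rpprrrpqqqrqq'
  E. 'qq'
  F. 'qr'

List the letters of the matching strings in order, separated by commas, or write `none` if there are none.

A → match
B → no match
C → no match
D → no match
E → no match
F → no match

A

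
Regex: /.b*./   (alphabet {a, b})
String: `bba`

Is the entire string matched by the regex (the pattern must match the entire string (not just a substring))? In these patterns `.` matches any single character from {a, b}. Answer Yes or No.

Yes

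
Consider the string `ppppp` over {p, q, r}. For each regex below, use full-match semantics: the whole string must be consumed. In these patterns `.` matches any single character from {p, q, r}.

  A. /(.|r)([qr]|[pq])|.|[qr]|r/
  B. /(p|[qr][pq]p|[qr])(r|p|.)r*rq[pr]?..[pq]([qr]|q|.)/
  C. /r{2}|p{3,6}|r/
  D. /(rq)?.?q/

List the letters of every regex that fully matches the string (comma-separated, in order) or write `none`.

C

A → no match
B → no match
C → match
D → no match — must end with `q`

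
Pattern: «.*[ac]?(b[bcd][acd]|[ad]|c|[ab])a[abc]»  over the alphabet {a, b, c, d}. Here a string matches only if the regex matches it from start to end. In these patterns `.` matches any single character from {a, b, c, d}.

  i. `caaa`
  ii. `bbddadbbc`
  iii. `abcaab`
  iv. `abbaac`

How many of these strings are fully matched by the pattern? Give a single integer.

i. `caaa` → match
ii. `bbddadbbc` → no match
iii. `abcaab` → match
iv. `abbaac` → match
Total matched: 3

3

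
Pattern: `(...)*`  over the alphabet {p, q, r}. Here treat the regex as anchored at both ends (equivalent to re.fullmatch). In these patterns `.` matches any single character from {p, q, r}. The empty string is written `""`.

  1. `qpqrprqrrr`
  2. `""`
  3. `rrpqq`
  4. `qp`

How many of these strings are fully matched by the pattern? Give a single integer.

1

1 → no match
2 → match
3 → no match
4 → no match
Total matched: 1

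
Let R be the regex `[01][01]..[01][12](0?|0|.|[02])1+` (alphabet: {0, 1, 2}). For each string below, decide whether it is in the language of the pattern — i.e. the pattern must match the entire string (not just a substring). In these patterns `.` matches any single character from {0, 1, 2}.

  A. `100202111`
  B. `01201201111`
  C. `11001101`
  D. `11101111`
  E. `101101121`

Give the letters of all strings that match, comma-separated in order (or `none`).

A → match
B → match
C → match
D → match
E → no match

A, B, C, D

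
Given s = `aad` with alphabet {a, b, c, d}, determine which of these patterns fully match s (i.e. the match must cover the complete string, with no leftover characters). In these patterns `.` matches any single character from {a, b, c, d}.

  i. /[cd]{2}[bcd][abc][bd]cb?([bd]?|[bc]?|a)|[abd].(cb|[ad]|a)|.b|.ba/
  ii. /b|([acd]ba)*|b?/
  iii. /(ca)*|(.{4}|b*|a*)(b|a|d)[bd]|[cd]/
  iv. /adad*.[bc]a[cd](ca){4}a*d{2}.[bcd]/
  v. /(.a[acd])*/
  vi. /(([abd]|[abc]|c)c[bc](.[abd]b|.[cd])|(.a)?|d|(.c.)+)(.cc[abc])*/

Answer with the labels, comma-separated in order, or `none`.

i → match
ii → no match
iii → match
iv → no match — must start with `ada`
v → match
vi → no match

i, iii, v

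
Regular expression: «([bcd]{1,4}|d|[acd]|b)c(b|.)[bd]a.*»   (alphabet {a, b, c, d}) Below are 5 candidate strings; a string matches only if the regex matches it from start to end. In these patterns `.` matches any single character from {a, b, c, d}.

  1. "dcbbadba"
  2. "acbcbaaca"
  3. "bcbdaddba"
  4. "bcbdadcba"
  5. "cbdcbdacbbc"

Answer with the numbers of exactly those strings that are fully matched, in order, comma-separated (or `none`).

1, 3, 4, 5

1 → match
2 → no match
3 → match
4 → match
5 → match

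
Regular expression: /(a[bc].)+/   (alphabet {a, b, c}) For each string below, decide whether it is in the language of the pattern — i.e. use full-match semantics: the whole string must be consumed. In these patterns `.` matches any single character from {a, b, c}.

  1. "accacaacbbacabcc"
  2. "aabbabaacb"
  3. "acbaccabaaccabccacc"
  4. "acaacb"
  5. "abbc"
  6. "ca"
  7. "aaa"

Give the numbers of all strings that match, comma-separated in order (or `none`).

4

1 → no match
2. "aabbabaacb" → no match
3 → no match
4. "acaacb" → match
5. "abbc" → no match
6. "ca" → no match — must start with "a"
7. "aaa" → no match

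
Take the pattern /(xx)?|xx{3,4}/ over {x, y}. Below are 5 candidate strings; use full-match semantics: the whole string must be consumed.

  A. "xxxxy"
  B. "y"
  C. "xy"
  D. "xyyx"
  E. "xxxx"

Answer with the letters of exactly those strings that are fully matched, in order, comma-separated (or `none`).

A → no match
B → no match
C → no match
D → no match
E → match

E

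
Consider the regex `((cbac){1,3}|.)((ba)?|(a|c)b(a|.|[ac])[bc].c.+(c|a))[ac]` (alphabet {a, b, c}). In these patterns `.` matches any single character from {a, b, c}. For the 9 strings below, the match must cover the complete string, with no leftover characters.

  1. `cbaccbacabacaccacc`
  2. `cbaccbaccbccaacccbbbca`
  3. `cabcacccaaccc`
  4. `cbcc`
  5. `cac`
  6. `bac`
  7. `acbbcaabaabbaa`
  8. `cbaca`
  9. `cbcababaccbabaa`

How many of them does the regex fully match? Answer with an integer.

1 → match
2 → no match
3 → no match
4 → no match
5 → no match
6 → no match
7 → no match
8 → match
9 → no match
Total matched: 2

2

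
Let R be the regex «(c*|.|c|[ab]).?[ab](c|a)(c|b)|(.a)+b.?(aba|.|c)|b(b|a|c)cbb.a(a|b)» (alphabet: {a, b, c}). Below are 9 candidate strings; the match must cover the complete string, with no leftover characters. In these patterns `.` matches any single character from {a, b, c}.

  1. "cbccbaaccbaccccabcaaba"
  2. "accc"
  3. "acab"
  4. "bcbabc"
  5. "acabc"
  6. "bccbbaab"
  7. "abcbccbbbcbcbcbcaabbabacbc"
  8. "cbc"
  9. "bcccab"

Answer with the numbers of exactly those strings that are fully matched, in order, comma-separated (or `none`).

6

1 → no match
2 → no match
3 → no match
4 → no match
5 → no match
6 → match
7 → no match
8 → no match
9 → no match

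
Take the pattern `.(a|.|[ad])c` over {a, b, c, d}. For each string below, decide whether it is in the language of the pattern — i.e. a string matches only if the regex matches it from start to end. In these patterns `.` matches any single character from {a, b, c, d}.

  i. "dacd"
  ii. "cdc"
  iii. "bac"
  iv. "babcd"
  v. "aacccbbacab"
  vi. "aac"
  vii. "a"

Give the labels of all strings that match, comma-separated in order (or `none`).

i. "dacd" → no match — must end with "c"
ii. "cdc" → match
iii. "bac" → match
iv. "babcd" → no match — must end with "c"
v. "aacccbbacab" → no match — must end with "c"
vi. "aac" → match
vii. "a" → no match — must end with "c"

ii, iii, vi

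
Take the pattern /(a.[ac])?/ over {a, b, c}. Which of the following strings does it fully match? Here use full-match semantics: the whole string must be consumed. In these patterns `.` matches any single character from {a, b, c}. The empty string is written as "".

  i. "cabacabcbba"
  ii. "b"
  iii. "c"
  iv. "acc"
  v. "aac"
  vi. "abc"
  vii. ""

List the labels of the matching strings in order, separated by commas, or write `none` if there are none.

i → no match
ii → no match
iii → no match
iv → match
v → match
vi → match
vii → match

iv, v, vi, vii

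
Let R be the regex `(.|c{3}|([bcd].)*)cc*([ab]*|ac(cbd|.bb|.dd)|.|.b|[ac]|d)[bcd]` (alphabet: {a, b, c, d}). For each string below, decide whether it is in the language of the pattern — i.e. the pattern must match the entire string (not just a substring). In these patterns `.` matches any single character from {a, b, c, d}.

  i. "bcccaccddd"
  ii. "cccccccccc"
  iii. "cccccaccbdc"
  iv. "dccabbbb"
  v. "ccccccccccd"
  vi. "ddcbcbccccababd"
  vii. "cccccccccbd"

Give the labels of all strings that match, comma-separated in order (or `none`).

i → match
ii → match
iii → match
iv → match
v → match
vi → match
vii → match

i, ii, iii, iv, v, vi, vii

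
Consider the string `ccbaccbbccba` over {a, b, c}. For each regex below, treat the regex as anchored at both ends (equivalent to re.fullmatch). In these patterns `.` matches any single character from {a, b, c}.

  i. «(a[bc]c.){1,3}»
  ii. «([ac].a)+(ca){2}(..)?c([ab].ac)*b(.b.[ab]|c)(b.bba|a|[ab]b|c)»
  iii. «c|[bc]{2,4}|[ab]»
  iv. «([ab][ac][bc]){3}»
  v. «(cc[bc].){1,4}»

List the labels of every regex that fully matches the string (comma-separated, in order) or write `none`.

v

i → no match — must start with `a`
ii → no match
iii → no match
iv → no match
v → match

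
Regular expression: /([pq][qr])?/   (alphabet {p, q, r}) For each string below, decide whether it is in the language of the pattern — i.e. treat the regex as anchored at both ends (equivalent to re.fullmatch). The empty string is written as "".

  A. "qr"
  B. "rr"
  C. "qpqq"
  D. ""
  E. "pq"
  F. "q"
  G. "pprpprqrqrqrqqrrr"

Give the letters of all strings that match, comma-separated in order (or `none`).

A → match
B → no match
C → no match
D → match
E → match
F → no match
G → no match

A, D, E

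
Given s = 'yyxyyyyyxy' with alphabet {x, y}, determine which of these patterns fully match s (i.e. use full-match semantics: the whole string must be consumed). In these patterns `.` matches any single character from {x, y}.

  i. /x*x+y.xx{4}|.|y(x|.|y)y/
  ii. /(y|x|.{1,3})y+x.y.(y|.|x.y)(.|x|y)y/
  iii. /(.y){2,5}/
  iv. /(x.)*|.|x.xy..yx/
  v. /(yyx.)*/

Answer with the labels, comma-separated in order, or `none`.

i → no match
ii → no match
iii → match
iv → no match
v → no match

iii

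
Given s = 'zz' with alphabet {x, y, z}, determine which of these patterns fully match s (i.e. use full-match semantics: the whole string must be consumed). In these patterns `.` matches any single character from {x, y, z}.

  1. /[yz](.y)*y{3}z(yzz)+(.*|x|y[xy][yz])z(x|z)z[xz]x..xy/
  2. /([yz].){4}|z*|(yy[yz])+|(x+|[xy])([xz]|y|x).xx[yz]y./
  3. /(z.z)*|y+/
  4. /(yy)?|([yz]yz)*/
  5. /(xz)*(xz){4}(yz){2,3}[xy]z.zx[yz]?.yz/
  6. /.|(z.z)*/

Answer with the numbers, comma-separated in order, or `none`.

2

1 → no match — must end with 'xy'
2 → match
3 → no match
4 → no match
5 → no match — must end with 'yz'
6 → no match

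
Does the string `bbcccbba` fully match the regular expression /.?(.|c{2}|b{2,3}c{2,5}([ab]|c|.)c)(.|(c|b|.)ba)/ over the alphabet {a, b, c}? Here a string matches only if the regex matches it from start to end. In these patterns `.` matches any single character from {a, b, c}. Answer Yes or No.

No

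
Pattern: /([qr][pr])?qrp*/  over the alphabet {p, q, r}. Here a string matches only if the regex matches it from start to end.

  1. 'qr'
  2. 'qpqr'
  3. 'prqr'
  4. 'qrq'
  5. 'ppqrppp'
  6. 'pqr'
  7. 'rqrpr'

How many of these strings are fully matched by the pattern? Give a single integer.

1 → match
2 → match
3 → no match
4 → no match
5 → no match
6 → no match
7 → no match
Total matched: 2

2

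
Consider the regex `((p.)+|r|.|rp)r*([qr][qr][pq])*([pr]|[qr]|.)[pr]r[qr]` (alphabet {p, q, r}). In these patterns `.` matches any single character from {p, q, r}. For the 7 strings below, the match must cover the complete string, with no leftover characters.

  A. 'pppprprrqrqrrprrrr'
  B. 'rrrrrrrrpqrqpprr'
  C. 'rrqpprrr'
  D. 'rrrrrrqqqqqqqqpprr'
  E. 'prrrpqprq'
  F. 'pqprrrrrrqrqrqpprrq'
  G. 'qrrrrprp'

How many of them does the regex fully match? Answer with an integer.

5

A → no match
B → match
C → match
D → match
E → match
F → match
G → no match
Total matched: 5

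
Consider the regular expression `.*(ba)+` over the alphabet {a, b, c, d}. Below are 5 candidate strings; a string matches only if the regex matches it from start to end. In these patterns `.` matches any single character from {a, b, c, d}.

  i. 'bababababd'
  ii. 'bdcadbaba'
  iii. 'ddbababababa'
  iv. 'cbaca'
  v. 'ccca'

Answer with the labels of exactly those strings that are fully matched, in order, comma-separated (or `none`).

ii, iii

i → no match — must end with 'ba'
ii → match
iii → match
iv → no match — must end with 'ba'
v → no match — must end with 'ba'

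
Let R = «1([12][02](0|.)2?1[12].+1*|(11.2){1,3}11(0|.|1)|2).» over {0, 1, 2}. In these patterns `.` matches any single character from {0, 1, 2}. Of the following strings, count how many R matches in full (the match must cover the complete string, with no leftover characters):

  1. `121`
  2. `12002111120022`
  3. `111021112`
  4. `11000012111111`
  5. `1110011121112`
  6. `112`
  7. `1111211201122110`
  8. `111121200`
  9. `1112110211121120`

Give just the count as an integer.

1 → match
2 → match
3 → match
4 → no match
5 → no match
6 → no match
7 → no match
8 → no match
9 → no match
Total matched: 3

3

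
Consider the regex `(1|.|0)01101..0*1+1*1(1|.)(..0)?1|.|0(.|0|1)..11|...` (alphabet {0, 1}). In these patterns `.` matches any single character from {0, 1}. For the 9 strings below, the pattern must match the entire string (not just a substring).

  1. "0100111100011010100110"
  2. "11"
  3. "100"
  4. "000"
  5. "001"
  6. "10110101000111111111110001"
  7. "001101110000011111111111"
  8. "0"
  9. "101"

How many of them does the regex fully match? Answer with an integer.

1 → no match
2 → no match
3 → match
4 → match
5 → match
6 → match
7 → match
8 → match
9 → match
Total matched: 7

7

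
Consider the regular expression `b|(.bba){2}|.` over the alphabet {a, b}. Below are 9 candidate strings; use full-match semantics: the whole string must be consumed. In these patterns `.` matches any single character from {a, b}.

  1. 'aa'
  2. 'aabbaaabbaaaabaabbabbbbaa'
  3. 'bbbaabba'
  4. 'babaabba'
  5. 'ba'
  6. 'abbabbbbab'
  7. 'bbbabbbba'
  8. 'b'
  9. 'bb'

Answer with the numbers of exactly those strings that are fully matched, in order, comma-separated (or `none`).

3, 8

1 → no match
2 → no match
3 → match
4 → no match
5 → no match
6 → no match
7 → no match
8 → match
9 → no match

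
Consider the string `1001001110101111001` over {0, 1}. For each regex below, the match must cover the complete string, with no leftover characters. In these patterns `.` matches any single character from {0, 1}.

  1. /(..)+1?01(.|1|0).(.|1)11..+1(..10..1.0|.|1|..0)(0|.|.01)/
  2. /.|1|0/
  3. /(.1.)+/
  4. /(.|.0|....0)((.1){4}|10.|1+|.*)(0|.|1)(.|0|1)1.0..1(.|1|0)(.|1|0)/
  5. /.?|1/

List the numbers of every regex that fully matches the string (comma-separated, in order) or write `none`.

1 → match
2 → no match
3 → no match
4 → no match
5 → no match

1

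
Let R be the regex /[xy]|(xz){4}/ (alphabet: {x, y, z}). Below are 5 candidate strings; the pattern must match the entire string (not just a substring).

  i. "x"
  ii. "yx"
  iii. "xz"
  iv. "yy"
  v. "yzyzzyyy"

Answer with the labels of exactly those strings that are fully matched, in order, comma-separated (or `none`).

i

i → match
ii → no match
iii → no match
iv → no match
v → no match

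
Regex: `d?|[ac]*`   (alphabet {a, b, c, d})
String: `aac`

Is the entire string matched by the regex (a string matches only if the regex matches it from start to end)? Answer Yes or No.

Yes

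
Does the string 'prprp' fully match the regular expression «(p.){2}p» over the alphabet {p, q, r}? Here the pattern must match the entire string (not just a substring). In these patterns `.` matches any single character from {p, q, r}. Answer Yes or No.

Yes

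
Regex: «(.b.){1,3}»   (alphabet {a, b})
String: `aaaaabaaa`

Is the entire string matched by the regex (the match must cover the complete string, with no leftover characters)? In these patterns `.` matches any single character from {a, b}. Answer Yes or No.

No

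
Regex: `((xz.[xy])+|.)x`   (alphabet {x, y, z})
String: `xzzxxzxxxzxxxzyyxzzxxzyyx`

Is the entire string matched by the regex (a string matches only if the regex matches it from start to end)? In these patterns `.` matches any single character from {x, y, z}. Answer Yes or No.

Yes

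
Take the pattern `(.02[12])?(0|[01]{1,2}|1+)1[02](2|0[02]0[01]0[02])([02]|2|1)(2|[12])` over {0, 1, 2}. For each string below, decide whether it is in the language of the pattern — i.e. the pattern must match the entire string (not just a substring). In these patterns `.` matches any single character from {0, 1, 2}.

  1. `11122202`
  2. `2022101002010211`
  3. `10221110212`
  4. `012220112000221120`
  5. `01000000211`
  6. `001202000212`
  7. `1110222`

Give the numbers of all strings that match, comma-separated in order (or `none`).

1 → no match
2 → match
3 → match
4 → no match
5 → match
6 → match
7 → match

2, 3, 5, 6, 7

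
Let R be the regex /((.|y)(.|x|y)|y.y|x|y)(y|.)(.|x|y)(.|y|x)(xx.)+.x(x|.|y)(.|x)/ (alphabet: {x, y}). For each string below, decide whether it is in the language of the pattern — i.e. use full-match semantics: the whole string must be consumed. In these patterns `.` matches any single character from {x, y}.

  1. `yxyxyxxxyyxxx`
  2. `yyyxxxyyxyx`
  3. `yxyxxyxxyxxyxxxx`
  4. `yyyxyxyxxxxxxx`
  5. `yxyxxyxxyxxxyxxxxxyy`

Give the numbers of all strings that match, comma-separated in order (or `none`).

1 → match
2 → match
3 → match
4 → no match
5 → no match

1, 2, 3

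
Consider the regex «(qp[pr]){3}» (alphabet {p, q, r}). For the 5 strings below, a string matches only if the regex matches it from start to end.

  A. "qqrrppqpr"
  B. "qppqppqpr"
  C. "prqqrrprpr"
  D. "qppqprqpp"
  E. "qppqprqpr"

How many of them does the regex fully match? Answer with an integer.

A → no match — must start with "qp"
B → match
C → no match — must start with "qp"
D → match
E → match
Total matched: 3

3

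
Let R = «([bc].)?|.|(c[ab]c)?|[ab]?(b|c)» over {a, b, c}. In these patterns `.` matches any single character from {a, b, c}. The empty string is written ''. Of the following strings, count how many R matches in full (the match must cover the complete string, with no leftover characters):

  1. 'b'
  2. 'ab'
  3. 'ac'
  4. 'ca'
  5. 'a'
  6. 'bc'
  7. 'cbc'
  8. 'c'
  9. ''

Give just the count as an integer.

9

1 → match
2 → match
3 → match
4 → match
5 → match
6 → match
7 → match
8 → match
9 → match
Total matched: 9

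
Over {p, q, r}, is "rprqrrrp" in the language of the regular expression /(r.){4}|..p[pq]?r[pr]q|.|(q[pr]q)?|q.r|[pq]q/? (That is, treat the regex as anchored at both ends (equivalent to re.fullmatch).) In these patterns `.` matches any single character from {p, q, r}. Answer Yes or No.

Yes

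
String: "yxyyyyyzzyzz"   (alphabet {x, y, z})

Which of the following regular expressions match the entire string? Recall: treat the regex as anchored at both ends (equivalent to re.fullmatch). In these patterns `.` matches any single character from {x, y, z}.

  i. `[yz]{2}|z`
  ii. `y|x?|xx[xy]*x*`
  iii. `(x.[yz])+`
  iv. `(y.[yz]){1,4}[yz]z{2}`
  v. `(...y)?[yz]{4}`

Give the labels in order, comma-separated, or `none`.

iv

i → no match
ii → no match
iii → no match — must start with "x"
iv → match
v → no match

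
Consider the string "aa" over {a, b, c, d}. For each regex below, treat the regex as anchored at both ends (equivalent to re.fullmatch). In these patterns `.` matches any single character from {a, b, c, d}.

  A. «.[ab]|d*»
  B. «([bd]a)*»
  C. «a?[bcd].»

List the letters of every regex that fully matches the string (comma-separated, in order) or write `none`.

A

A → match
B → no match
C → no match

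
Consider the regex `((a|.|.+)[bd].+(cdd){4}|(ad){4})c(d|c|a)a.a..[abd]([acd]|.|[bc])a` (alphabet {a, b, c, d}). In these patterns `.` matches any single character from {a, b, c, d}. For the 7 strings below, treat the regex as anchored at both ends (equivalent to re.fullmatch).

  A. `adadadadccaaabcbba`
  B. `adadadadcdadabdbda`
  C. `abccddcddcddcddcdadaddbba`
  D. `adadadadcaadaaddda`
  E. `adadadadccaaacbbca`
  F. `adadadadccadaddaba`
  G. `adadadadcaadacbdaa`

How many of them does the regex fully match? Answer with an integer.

7

A → match
B → match
C → match
D → match
E → match
F → match
G → match
Total matched: 7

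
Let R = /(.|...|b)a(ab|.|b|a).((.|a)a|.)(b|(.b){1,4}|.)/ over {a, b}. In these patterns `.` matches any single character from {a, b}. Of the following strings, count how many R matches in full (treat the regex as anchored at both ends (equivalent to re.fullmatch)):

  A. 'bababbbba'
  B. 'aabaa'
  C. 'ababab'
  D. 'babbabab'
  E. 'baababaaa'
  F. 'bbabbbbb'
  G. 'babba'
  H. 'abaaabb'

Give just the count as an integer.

A → no match
B → no match
C → no match
D → no match
E → no match
F → no match
G → no match
H → no match
Total matched: 0

0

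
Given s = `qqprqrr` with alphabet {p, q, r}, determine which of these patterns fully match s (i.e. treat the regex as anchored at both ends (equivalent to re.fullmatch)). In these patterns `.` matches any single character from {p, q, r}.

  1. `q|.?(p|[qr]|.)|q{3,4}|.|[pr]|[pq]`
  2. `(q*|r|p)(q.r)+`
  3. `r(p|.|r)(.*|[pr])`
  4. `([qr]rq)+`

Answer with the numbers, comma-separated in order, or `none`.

1 → no match
2 → match
3 → no match — must start with `r`
4 → no match — must end with `rq`

2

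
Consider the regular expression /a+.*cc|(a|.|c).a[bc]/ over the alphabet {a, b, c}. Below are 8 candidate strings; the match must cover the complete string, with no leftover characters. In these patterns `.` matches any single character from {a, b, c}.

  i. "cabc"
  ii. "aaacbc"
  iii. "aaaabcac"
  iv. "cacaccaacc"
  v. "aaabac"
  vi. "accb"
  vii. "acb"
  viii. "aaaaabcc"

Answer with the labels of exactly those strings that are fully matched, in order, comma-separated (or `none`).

i → no match
ii → no match
iii → no match
iv → no match
v → no match
vi → no match
vii → no match
viii → match

viii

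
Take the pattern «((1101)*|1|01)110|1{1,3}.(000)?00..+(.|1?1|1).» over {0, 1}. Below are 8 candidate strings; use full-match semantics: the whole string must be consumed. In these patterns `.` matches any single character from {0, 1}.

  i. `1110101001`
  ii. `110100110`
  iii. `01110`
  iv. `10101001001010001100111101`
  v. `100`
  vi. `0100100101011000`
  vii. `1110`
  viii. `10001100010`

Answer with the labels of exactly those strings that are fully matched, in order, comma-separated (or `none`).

i → no match
ii → no match
iii → match
iv → no match
v → no match
vi → no match
vii → match
viii → match

iii, vii, viii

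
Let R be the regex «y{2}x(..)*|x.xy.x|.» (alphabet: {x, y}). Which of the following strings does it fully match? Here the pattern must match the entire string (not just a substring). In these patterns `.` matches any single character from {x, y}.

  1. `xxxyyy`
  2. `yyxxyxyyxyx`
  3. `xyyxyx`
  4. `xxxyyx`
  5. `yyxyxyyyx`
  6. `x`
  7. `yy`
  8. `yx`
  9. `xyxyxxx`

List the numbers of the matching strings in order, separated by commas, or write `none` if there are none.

1 → no match
2 → match
3 → no match
4 → match
5 → match
6 → match
7 → no match
8 → no match
9 → no match

2, 4, 5, 6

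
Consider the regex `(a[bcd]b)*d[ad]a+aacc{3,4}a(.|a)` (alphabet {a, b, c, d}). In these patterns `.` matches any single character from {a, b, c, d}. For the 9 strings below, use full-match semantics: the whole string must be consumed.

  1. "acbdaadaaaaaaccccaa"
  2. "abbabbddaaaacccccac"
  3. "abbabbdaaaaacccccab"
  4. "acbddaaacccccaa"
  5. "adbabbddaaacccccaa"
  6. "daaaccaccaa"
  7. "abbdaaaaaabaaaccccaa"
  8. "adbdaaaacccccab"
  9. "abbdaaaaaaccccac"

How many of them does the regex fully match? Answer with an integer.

6

1 → no match
2 → match
3 → match
4 → match
5 → match
6. "daaaccaccaa" → no match
7 → no match
8 → match
9 → match
Total matched: 6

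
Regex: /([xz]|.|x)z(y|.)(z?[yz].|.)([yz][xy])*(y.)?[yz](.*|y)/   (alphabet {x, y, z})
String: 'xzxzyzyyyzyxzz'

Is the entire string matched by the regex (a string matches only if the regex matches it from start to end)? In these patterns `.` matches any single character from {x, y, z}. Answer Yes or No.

Yes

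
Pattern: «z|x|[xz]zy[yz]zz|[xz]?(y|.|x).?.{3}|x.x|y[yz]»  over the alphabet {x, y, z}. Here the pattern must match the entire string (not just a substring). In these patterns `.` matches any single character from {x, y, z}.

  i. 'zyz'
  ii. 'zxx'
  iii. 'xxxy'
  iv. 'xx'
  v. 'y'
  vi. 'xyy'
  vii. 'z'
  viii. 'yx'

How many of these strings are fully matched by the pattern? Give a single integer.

i. 'zyz' → no match
ii. 'zxx' → no match
iii. 'xxxy' → match
iv. 'xx' → no match
v. 'y' → no match
vi. 'xyy' → no match
vii. 'z' → match
viii. 'yx' → no match
Total matched: 2

2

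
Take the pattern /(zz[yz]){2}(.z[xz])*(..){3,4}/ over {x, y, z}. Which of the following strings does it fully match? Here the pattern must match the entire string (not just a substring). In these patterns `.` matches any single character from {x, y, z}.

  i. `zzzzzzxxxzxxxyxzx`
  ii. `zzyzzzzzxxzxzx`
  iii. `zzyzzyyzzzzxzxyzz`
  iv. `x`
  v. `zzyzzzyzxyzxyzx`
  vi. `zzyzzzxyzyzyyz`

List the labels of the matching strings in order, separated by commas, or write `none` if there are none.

i → no match
ii → match
iii → match
iv → no match — must start with `zz`
v → match
vi → match

ii, iii, v, vi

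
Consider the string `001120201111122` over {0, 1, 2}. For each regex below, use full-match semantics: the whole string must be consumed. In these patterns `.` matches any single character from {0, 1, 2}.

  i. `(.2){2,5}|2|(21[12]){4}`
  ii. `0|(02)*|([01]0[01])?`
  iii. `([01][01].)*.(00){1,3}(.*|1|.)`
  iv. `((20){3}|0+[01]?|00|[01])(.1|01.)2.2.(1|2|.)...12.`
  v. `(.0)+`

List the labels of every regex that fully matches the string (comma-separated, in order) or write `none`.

i → no match
ii → no match
iii → no match
iv → match
v → no match — must end with `0`

iv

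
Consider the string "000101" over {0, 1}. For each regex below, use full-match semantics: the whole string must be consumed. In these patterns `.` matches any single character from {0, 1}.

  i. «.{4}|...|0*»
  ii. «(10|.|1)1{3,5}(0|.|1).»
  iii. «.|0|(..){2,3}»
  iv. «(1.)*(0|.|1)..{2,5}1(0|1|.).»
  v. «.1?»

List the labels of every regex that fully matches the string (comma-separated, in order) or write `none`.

i → no match
ii → no match
iii → match
iv → no match
v → no match

iii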